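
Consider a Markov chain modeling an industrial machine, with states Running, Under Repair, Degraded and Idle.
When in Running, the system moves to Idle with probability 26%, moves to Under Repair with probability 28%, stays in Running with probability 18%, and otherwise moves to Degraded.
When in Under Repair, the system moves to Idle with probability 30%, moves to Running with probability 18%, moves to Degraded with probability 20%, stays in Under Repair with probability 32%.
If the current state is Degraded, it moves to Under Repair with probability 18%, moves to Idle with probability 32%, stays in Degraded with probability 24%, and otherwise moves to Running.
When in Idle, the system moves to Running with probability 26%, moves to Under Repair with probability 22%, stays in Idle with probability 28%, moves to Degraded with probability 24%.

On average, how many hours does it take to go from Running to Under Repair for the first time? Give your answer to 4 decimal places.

Let t(s) be the expected number of hours to first reach Under Repair from state s, with t(Under Repair) = 0. Conditioning on the first hour:
t(Running) = 1 + 0.18·t(Running) + 0.28·t(Degraded) + 0.26·t(Idle)
t(Degraded) = 1 + 0.26·t(Running) + 0.24·t(Degraded) + 0.32·t(Idle)
t(Idle) = 1 + 0.26·t(Running) + 0.24·t(Degraded) + 0.28·t(Idle)
Solving: t(Running) = 4.2142, t(Degraded) = 4.6334, t(Idle) = 4.4552.
Expected hours from Running to Under Repair: 4.2142.

4.2142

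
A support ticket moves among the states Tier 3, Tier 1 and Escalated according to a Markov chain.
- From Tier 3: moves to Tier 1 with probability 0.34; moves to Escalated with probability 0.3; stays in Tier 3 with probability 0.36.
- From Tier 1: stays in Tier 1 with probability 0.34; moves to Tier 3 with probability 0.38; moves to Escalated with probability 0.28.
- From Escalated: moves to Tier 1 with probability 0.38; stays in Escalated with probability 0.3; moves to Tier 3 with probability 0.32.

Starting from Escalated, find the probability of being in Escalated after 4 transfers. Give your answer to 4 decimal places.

Propagate the distribution vector 4 transfers from Escalated.
After 0 transfers: (0.0000, 0.0000, 1.0000)
After 1 transfer: (0.3200, 0.3800, 0.3000)
After 2 transfers: (0.3556, 0.3520, 0.2924)
After 3 transfers: (0.3553, 0.3517, 0.2930)
After 4 transfers: (0.3553, 0.3517, 0.2930)
P(in Escalated after 4 transfers) = 0.2930

0.2930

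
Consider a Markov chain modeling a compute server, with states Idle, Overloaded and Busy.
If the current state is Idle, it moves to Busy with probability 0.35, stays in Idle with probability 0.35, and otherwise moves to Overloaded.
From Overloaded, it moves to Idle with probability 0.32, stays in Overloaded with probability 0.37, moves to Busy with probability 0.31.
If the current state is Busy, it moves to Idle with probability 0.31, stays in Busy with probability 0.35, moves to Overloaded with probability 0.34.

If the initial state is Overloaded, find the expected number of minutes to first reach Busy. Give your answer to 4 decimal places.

3.0941

Let t(s) be the expected number of minutes to first reach Busy from state s, with t(Busy) = 0. Conditioning on the first minute:
t(Idle) = 1 + 0.35·t(Idle) + 0.3·t(Overloaded)
t(Overloaded) = 1 + 0.32·t(Idle) + 0.37·t(Overloaded)
Solving: t(Idle) = 2.9665, t(Overloaded) = 3.0941.
Expected minutes from Overloaded to Busy: 3.0941.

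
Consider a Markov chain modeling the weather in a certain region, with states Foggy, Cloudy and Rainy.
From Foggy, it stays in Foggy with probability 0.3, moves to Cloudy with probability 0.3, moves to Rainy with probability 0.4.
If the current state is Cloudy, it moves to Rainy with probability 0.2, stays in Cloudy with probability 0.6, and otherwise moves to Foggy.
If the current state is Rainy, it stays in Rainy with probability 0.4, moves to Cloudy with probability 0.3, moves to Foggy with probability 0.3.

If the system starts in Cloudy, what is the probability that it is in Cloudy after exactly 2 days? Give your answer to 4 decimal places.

Sum over the intermediate state after 1 day:
P = P(Cloudy→Foggy)·P(Foggy→Cloudy) + P(Cloudy→Cloudy)·P(Cloudy→Cloudy) + P(Cloudy→Rainy)·P(Rainy→Cloudy)
  = 0.2×0.3 + 0.6×0.6 + 0.2×0.3
  = 0.0600 + 0.3600 + 0.0600 = 0.4800

0.4800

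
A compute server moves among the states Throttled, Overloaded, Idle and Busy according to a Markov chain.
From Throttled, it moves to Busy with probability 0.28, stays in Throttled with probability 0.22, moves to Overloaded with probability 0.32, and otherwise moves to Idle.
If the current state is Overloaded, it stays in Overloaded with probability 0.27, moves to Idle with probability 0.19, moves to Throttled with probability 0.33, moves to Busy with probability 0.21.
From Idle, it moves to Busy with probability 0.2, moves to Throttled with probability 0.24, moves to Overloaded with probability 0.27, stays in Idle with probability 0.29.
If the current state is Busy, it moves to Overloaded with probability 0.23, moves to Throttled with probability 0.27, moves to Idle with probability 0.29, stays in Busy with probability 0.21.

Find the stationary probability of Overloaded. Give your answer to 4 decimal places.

0.2743

Let the stationary distribution be π with π = πP and π_1 + π_2 + π_3 + π_4 = 1.
π_1 = 0.22·π_1 + 0.33·π_2 + 0.24·π_3 + 0.27·π_4
π_2 = 0.32·π_1 + 0.27·π_2 + 0.27·π_3 + 0.23·π_4
π_3 = 0.18·π_1 + 0.19·π_2 + 0.29·π_3 + 0.29·π_4
Solving with the normalization constraint gives π = (0.2661, 0.2743, 0.2333, 0.2263).
So the stationary probability of Overloaded is 0.2743.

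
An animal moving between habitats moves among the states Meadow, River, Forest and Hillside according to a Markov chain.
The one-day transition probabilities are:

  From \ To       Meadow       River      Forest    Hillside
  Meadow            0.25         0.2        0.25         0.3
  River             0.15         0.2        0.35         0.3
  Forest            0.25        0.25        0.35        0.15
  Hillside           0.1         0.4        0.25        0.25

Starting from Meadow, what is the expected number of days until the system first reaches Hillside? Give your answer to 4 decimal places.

3.9254

Let t(s) be the expected number of days to first reach Hillside from state s, with t(Hillside) = 0. Conditioning on the first day:
t(Meadow) = 1 + 0.25·t(Meadow) + 0.2·t(River) + 0.25·t(Forest)
t(River) = 1 + 0.15·t(Meadow) + 0.2·t(River) + 0.35·t(Forest)
t(Forest) = 1 + 0.25·t(Meadow) + 0.25·t(River) + 0.35·t(Forest)
Solving: t(Meadow) = 3.9254, t(River) = 3.9912, t(Forest) = 4.5833.
Expected days from Meadow to Hillside: 3.9254.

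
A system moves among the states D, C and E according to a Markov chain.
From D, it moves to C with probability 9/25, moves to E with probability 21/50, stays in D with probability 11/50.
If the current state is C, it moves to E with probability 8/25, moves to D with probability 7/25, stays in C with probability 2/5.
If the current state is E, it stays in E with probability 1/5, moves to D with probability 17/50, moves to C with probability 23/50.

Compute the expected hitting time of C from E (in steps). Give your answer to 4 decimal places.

2.3275

Let t(s) be the expected number of steps to first reach C from state s, with t(C) = 0. Conditioning on the first step:
t(D) = 1 + 0.22·t(D) + 0.42·t(E)
t(E) = 1 + 0.34·t(D) + 0.2·t(E)
Solving: t(D) = 2.5353, t(E) = 2.3275.
Expected steps from E to C: 2.3275.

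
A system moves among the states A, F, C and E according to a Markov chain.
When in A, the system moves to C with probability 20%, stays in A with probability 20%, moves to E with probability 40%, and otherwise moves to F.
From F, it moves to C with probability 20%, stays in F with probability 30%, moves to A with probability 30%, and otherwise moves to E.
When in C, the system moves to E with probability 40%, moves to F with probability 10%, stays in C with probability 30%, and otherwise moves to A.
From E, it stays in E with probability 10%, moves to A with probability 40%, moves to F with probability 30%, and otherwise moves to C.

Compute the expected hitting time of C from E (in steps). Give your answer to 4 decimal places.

Let t(s) be the expected number of steps to first reach C from state s, with t(C) = 0. Conditioning on the first step:
t(A) = 1 + 0.2·t(A) + 0.2·t(F) + 0.4·t(E)
t(F) = 1 + 0.3·t(A) + 0.3·t(F) + 0.2·t(E)
t(E) = 1 + 0.4·t(A) + 0.3·t(F) + 0.1·t(E)
Solving: t(A) = 5.0000, t(F) = 5.0000, t(E) = 5.0000.
Expected steps from E to C: 5.0000.

5.0000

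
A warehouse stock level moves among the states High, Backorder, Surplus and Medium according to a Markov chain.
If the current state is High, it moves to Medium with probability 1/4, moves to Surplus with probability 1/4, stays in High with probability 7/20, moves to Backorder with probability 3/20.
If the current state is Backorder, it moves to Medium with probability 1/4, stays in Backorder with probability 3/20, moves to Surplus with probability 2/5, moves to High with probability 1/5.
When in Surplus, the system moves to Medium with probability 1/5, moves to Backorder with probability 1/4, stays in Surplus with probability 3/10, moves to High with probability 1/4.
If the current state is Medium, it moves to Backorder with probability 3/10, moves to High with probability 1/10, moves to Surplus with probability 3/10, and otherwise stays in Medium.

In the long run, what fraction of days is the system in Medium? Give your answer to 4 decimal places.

0.2468

Let the stationary distribution be π with π = πP and π_1 + π_2 + π_3 + π_4 = 1.
π_1 = 0.35·π_1 + 0.2·π_2 + 0.25·π_3 + 0.1·π_4
π_2 = 0.15·π_1 + 0.15·π_2 + 0.25·π_3 + 0.3·π_4
π_3 = 0.25·π_1 + 0.4·π_2 + 0.3·π_3 + 0.3·π_4
Solving with the normalization constraint gives π = (0.2245, 0.2181, 0.3106, 0.2468).
So the stationary probability of Medium is 0.2468.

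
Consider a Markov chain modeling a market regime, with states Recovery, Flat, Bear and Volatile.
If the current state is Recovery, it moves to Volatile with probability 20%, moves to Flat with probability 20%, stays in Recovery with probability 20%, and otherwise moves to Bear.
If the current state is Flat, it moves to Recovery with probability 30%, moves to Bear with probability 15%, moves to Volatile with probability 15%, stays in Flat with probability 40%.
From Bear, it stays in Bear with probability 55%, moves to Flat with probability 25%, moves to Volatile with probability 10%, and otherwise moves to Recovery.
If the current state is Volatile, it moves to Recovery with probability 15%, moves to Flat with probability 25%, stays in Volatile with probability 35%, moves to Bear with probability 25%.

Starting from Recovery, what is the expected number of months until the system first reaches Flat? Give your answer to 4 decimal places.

Let t(s) be the expected number of months to first reach Flat from state s, with t(Flat) = 0. Conditioning on the first month:
t(Recovery) = 1 + 0.2·t(Recovery) + 0.4·t(Bear) + 0.2·t(Volatile)
t(Bear) = 1 + 0.1·t(Recovery) + 0.55·t(Bear) + 0.1·t(Volatile)
t(Volatile) = 1 + 0.15·t(Recovery) + 0.25·t(Bear) + 0.35·t(Volatile)
Solving: t(Recovery) = 4.3272, t(Bear) = 4.0979, t(Volatile) = 4.1131.
Expected months from Recovery to Flat: 4.3272.

4.3272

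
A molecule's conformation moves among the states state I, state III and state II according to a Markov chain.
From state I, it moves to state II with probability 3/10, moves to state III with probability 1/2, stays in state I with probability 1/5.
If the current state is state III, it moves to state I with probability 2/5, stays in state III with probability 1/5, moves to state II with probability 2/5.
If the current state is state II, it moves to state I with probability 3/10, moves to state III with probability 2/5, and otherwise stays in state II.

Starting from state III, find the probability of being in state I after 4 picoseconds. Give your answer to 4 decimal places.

Propagate the distribution vector 4 picoseconds from state III.
After 0 picoseconds: (0.0000, 1.0000, 0.0000)
After 1 picosecond: (0.4000, 0.2000, 0.4000)
After 2 picoseconds: (0.2800, 0.4000, 0.3200)
After 3 picoseconds: (0.3120, 0.3480, 0.3400)
After 4 picoseconds: (0.3036, 0.3616, 0.3348)
P(in state I after 4 picoseconds) = 0.3036

0.3036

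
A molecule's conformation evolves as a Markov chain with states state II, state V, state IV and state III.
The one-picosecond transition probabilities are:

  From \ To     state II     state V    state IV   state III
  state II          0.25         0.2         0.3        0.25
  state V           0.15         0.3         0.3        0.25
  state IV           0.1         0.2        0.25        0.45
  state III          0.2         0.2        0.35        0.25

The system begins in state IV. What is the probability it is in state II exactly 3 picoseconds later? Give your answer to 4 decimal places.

0.1665

Propagate the distribution vector 3 picoseconds from state IV.
After 0 picoseconds: (0.0000, 0.0000, 1.0000, 0.0000)
After 1 picosecond: (0.1000, 0.2000, 0.2500, 0.4500)
After 2 picoseconds: (0.1700, 0.2200, 0.3100, 0.3000)
After 3 picoseconds: (0.1665, 0.2220, 0.2995, 0.3120)
P(in state II after 3 picoseconds) = 0.1665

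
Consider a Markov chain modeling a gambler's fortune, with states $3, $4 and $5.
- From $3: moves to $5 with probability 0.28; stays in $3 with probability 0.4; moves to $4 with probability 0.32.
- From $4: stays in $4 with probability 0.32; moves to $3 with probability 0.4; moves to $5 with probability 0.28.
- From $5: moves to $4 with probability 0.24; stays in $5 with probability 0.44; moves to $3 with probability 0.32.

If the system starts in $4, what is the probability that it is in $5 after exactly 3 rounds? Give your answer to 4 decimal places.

0.3320

Propagate the distribution vector 3 rounds from $4.
After 0 rounds: (0.0000, 1.0000, 0.0000)
After 1 round: (0.4000, 0.3200, 0.2800)
After 2 rounds: (0.3776, 0.2976, 0.3248)
After 3 rounds: (0.3740, 0.2940, 0.3320)
P(in $5 after 3 rounds) = 0.3320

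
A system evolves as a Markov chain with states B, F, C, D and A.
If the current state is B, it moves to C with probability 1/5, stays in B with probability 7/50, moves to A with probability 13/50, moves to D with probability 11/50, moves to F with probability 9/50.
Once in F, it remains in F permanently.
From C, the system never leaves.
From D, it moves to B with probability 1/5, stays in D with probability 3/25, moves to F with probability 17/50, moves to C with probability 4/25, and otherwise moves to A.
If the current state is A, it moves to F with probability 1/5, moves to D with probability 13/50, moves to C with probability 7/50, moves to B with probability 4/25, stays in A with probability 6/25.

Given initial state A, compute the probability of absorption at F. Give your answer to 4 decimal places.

0.5961

Let h(s) be the probability of absorption at F starting from transient state s. Then h(F) = 1 and h(C) = 0. By first-step analysis:
h(B) = 0.14·h(B) + 0.18·1 + 0.2·0 + 0.22·h(D) + 0.26·h(A)
h(D) = 0.2·h(B) + 0.34·1 + 0.16·0 + 0.12·h(D) + 0.18·h(A)
h(A) = 0.16·h(B) + 0.2·1 + 0.14·0 + 0.26·h(D) + 0.24·h(A)
Solving: h(B) = 0.5516, h(D) = 0.6336, h(A) = 0.5961.
Starting from A, the probability is 0.5961.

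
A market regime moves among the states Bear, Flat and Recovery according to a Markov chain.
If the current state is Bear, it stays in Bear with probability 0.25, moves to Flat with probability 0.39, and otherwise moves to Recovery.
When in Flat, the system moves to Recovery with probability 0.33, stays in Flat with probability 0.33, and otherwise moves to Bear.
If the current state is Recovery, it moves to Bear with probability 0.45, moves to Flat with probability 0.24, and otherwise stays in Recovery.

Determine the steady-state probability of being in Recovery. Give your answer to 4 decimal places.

0.3337

Let the stationary distribution be π with π = πP and π_1 + π_2 + π_3 = 1.
π_1 = 0.25·π_1 + 0.34·π_2 + 0.45·π_3
π_2 = 0.39·π_1 + 0.33·π_2 + 0.24·π_3
Solving with the normalization constraint gives π = (0.3456, 0.3207, 0.3337).
So the stationary probability of Recovery is 0.3337.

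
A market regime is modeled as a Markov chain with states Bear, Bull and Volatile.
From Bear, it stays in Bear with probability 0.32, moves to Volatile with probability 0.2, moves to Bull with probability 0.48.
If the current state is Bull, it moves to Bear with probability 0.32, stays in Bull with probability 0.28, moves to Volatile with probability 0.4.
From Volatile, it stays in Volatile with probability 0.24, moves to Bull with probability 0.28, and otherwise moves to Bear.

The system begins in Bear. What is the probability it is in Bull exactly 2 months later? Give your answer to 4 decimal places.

Sum over the intermediate state after 1 month:
P = P(Bear→Bear)·P(Bear→Bull) + P(Bear→Bull)·P(Bull→Bull) + P(Bear→Volatile)·P(Volatile→Bull)
  = 0.32×0.48 + 0.48×0.28 + 0.2×0.28
  = 0.1536 + 0.1344 + 0.0560 = 0.3440

0.3440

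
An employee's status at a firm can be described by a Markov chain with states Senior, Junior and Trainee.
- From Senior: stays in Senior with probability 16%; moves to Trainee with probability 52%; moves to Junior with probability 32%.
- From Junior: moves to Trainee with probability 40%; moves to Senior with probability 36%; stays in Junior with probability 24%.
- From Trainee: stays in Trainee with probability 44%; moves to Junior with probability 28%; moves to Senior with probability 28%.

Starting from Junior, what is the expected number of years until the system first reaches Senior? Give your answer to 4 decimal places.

3.0612

Let t(s) be the expected number of years to first reach Senior from state s, with t(Senior) = 0. Conditioning on the first year:
t(Junior) = 1 + 0.24·t(Junior) + 0.4·t(Trainee)
t(Trainee) = 1 + 0.28·t(Junior) + 0.44·t(Trainee)
Solving: t(Junior) = 3.0612, t(Trainee) = 3.3163.
Expected years from Junior to Senior: 3.0612.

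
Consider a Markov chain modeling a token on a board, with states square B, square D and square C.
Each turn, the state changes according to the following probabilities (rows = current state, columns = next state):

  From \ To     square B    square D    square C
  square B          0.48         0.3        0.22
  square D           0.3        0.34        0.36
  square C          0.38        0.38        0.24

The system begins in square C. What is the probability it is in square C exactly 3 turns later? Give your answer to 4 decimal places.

Propagate the distribution vector 3 turns from square C.
After 0 turns: (0.0000, 0.0000, 1.0000)
After 1 turn: (0.3800, 0.3800, 0.2400)
After 2 turns: (0.3876, 0.3344, 0.2780)
After 3 turns: (0.3920, 0.3356, 0.2724)
P(in square C after 3 turns) = 0.2724

0.2724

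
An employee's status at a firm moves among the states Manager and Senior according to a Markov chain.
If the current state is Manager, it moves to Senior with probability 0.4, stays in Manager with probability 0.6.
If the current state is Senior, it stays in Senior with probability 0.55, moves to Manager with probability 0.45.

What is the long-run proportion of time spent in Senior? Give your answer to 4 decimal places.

0.4706

Let the stationary distribution be π with π = πP and π_1 + π_2 = 1.
π_1 = 0.6·π_1 + 0.45·π_2
Solving with the normalization constraint gives π = (0.5294, 0.4706).
So the stationary probability of Senior is 0.4706.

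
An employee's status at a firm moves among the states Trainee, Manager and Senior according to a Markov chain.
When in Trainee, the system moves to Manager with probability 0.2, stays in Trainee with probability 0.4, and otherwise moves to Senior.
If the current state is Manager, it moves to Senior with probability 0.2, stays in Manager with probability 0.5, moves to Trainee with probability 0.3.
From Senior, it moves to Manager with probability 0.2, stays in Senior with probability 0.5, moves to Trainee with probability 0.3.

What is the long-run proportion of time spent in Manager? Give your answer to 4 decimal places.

0.2857

Let the stationary distribution be π with π = πP and π_1 + π_2 + π_3 = 1.
π_1 = 0.4·π_1 + 0.3·π_2 + 0.3·π_3
π_2 = 0.2·π_1 + 0.5·π_2 + 0.2·π_3
Solving with the normalization constraint gives π = (0.3333, 0.2857, 0.3810).
So the stationary probability of Manager is 0.2857.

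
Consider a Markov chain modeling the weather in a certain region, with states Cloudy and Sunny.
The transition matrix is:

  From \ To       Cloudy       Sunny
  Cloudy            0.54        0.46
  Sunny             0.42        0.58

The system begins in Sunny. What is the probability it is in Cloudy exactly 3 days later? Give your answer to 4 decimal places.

0.4764

Propagate the distribution vector 3 days from Sunny.
After 0 days: (0.0000, 1.0000)
After 1 day: (0.4200, 0.5800)
After 2 days: (0.4704, 0.5296)
After 3 days: (0.4764, 0.5236)
P(in Cloudy after 3 days) = 0.4764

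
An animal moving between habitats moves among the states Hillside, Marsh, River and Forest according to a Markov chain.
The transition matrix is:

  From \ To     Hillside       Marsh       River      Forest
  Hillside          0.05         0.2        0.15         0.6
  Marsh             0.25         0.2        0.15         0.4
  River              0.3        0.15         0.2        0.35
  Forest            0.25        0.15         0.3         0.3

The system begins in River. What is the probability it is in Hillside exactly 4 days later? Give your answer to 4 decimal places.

0.2170

Propagate the distribution vector 4 days from River.
After 0 days: (0.0000, 0.0000, 1.0000, 0.0000)
After 1 day: (0.3000, 0.1500, 0.2000, 0.3500)
After 2 days: (0.2000, 0.1725, 0.2125, 0.4150)
After 3 days: (0.2206, 0.1686, 0.2229, 0.3879)
After 4 days: (0.2170, 0.1695, 0.2193, 0.3942)
P(in Hillside after 4 days) = 0.2170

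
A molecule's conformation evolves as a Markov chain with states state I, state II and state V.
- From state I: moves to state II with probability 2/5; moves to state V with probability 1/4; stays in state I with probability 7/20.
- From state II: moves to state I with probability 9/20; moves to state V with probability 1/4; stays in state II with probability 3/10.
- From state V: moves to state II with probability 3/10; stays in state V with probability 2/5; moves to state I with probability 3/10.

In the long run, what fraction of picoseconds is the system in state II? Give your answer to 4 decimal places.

Let the stationary distribution be π with π = πP and π_1 + π_2 + π_3 = 1.
π_1 = 0.35·π_1 + 0.45·π_2 + 0.3·π_3
π_2 = 0.4·π_1 + 0.3·π_2 + 0.3·π_3
Solving with the normalization constraint gives π = (0.3690, 0.3369, 0.2941).
So the stationary probability of state II is 0.3369.

0.3369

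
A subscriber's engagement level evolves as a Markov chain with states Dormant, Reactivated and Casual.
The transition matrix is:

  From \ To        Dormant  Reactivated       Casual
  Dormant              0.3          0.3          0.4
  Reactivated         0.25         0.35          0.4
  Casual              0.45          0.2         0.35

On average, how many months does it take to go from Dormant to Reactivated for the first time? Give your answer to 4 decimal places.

Let t(s) be the expected number of months to first reach Reactivated from state s, with t(Reactivated) = 0. Conditioning on the first month:
t(Dormant) = 1 + 0.3·t(Dormant) + 0.4·t(Casual)
t(Casual) = 1 + 0.45·t(Dormant) + 0.35·t(Casual)
Solving: t(Dormant) = 3.8182, t(Casual) = 4.1818.
Expected months from Dormant to Reactivated: 3.8182.

3.8182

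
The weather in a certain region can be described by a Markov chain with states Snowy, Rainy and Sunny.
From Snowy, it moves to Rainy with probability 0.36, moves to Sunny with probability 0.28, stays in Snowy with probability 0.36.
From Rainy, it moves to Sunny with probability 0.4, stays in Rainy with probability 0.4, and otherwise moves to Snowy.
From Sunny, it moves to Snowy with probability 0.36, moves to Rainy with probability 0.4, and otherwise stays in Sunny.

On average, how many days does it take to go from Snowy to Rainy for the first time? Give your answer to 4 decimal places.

Let t(s) be the expected number of days to first reach Rainy from state s, with t(Rainy) = 0. Conditioning on the first day:
t(Snowy) = 1 + 0.36·t(Snowy) + 0.28·t(Sunny)
t(Sunny) = 1 + 0.36·t(Snowy) + 0.24·t(Sunny)
Solving: t(Snowy) = 2.6971, t(Sunny) = 2.5934.
Expected days from Snowy to Rainy: 2.6971.

2.6971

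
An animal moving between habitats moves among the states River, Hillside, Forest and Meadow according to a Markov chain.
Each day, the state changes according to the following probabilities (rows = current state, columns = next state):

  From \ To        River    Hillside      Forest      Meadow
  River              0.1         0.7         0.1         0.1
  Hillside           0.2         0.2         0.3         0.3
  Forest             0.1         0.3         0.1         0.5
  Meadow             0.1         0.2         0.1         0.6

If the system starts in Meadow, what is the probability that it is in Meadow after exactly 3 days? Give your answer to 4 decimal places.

0.4480

Propagate the distribution vector 3 days from Meadow.
After 0 days: (0.0000, 0.0000, 0.0000, 1.0000)
After 1 day: (0.1000, 0.2000, 0.1000, 0.6000)
After 2 days: (0.1200, 0.2600, 0.1400, 0.4800)
After 3 days: (0.1260, 0.2740, 0.1520, 0.4480)
P(in Meadow after 3 days) = 0.4480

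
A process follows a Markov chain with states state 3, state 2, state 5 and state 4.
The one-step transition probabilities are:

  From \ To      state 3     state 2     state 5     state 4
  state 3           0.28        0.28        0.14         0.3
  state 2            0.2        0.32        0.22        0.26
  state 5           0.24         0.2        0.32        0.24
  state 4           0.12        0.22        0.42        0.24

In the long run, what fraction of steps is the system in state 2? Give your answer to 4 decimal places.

0.2520

Let the stationary distribution be π with π = πP and π_1 + π_2 + π_3 + π_4 = 1.
π_1 = 0.28·π_1 + 0.2·π_2 + 0.24·π_3 + 0.12·π_4
π_2 = 0.28·π_1 + 0.32·π_2 + 0.2·π_3 + 0.22·π_4
π_3 = 0.14·π_1 + 0.22·π_2 + 0.32·π_3 + 0.42·π_4
Solving with the normalization constraint gives π = (0.2073, 0.2520, 0.2832, 0.2575).
So the stationary probability of state 2 is 0.2520.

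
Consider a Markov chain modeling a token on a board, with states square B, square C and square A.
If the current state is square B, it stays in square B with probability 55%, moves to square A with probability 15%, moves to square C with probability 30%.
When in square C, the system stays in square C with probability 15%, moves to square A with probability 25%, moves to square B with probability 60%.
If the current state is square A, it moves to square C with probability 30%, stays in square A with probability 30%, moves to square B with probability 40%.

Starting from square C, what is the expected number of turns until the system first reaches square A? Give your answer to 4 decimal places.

Let t(s) be the expected number of turns to first reach square A from state s, with t(square A) = 0. Conditioning on the first turn:
t(square B) = 1 + 0.55·t(square B) + 0.3·t(square C)
t(square C) = 1 + 0.6·t(square B) + 0.15·t(square C)
Solving: t(square B) = 5.6790, t(square C) = 5.1852.
Expected turns from square C to square A: 5.1852.

5.1852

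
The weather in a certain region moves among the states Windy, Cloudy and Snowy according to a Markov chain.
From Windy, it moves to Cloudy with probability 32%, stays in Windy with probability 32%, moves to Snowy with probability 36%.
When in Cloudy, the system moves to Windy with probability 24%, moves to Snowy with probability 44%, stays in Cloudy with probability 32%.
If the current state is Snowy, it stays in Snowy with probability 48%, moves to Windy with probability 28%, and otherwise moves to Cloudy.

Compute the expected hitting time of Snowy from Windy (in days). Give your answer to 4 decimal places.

2.5934

Let t(s) be the expected number of days to first reach Snowy from state s, with t(Snowy) = 0. Conditioning on the first day:
t(Windy) = 1 + 0.32·t(Windy) + 0.32·t(Cloudy)
t(Cloudy) = 1 + 0.24·t(Windy) + 0.32·t(Cloudy)
Solving: t(Windy) = 2.5934, t(Cloudy) = 2.3859.
Expected days from Windy to Snowy: 2.5934.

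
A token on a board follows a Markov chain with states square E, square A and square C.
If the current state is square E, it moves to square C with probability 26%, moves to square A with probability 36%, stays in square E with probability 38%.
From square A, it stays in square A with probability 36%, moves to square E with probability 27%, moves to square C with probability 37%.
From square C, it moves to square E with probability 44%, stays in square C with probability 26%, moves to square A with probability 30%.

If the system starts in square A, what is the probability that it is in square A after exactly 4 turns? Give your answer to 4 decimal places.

0.3422

Propagate the distribution vector 4 turns from square A.
After 0 turns: (0.0000, 1.0000, 0.0000)
After 1 turn: (0.2700, 0.3600, 0.3700)
After 2 turns: (0.3626, 0.3378, 0.2996)
After 3 turns: (0.3608, 0.3420, 0.2972)
After 4 turns: (0.3602, 0.3422, 0.2976)
P(in square A after 4 turns) = 0.3422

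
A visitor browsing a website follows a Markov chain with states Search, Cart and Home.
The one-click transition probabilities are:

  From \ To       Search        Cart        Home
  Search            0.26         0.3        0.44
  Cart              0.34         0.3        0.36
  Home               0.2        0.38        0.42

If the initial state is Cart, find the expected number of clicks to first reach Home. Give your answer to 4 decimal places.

Let t(s) be the expected number of clicks to first reach Home from state s, with t(Home) = 0. Conditioning on the first click:
t(Search) = 1 + 0.26·t(Search) + 0.3·t(Cart)
t(Cart) = 1 + 0.34·t(Search) + 0.3·t(Cart)
Solving: t(Search) = 2.4038, t(Cart) = 2.5962.
Expected clicks from Cart to Home: 2.5962.

2.5962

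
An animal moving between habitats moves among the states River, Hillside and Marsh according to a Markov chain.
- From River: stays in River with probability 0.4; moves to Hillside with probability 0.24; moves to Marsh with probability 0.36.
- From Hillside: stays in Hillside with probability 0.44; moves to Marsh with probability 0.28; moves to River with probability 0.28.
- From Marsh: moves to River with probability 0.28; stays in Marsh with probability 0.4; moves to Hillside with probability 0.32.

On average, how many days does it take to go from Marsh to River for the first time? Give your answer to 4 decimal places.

Let t(s) be the expected number of days to first reach River from state s, with t(River) = 0. Conditioning on the first day:
t(Hillside) = 1 + 0.44·t(Hillside) + 0.28·t(Marsh)
t(Marsh) = 1 + 0.32·t(Hillside) + 0.4·t(Marsh)
Solving: t(Hillside) = 3.5714, t(Marsh) = 3.5714.
Expected days from Marsh to River: 3.5714.

3.5714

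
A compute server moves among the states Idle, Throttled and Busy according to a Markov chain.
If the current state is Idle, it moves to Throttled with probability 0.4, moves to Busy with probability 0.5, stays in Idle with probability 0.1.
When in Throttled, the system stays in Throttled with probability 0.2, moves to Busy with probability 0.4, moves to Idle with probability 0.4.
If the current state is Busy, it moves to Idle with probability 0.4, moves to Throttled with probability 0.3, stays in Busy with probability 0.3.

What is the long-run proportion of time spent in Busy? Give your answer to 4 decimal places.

Let the stationary distribution be π with π = πP and π_1 + π_2 + π_3 = 1.
π_1 = 0.1·π_1 + 0.4·π_2 + 0.4·π_3
π_2 = 0.4·π_1 + 0.2·π_2 + 0.3·π_3
Solving with the normalization constraint gives π = (0.3077, 0.3007, 0.3916).
So the stationary probability of Busy is 0.3916.

0.3916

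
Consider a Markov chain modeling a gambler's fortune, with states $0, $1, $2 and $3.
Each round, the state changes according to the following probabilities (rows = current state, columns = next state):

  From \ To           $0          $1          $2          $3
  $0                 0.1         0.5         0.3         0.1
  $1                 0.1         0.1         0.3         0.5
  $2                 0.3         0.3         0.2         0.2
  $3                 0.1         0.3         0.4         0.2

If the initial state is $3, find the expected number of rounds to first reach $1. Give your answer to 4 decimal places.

3.0049

Let t(s) be the expected number of rounds to first reach $1 from state s, with t($1) = 0. Conditioning on the first round:
t($0) = 1 + 0.1·t($0) + 0.3·t($2) + 0.1·t($3)
t($2) = 1 + 0.3·t($0) + 0.2·t($2) + 0.2·t($3)
t($3) = 1 + 0.1·t($0) + 0.4·t($2) + 0.2·t($3)
Solving: t($0) = 2.4138, t($2) = 2.9064, t($3) = 3.0049.
Expected rounds from $3 to $1: 3.0049.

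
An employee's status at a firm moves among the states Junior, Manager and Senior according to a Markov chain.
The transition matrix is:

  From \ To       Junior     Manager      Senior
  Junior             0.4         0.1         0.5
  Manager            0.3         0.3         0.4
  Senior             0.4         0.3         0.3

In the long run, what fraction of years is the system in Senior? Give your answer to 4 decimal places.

Let the stationary distribution be π with π = πP and π_1 + π_2 + π_3 = 1.
π_1 = 0.4·π_1 + 0.3·π_2 + 0.4·π_3
π_2 = 0.1·π_1 + 0.3·π_2 + 0.3·π_3
Solving with the normalization constraint gives π = (0.3776, 0.2245, 0.3980).
So the stationary probability of Senior is 0.3980.

0.3980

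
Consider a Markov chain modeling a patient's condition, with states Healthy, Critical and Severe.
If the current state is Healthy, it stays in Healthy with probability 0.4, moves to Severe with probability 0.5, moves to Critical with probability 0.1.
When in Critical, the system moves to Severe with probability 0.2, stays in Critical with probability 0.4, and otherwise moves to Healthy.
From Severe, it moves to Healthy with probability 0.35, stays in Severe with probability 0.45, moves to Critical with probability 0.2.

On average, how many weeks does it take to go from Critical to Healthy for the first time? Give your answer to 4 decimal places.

Let t(s) be the expected number of weeks to first reach Healthy from state s, with t(Healthy) = 0. Conditioning on the first week:
t(Critical) = 1 + 0.4·t(Critical) + 0.2·t(Severe)
t(Severe) = 1 + 0.2·t(Critical) + 0.45·t(Severe)
Solving: t(Critical) = 2.5862, t(Severe) = 2.7586.
Expected weeks from Critical to Healthy: 2.5862.

2.5862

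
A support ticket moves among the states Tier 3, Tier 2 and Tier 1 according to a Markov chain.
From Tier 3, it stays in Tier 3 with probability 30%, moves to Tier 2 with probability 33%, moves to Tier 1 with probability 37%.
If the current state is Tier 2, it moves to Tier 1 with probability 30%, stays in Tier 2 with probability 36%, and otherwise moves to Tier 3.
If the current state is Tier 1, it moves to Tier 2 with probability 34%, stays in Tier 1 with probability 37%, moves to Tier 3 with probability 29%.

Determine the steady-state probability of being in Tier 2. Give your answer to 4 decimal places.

0.3438

Let the stationary distribution be π with π = πP and π_1 + π_2 + π_3 = 1.
π_1 = 0.3·π_1 + 0.34·π_2 + 0.29·π_3
π_2 = 0.33·π_1 + 0.36·π_2 + 0.34·π_3
Solving with the normalization constraint gives π = (0.3103, 0.3438, 0.3459).
So the stationary probability of Tier 2 is 0.3438.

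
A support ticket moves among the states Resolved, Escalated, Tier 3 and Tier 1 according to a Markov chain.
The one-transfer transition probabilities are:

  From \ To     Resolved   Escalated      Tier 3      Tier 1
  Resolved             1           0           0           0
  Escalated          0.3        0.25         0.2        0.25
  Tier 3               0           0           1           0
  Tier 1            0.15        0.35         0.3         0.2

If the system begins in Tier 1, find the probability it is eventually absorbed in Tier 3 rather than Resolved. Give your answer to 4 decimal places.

0.5756

Let h(s) be the probability of absorption at Tier 3 starting from transient state s. Then h(Tier 3) = 1 and h(Resolved) = 0. By first-step analysis:
h(Escalated) = 0.3·0 + 0.25·h(Escalated) + 0.2·1 + 0.25·h(Tier 1)
h(Tier 1) = 0.15·0 + 0.35·h(Escalated) + 0.3·1 + 0.2·h(Tier 1)
Solving: h(Escalated) = 0.4585, h(Tier 1) = 0.5756.
Starting from Tier 1, the probability is 0.5756.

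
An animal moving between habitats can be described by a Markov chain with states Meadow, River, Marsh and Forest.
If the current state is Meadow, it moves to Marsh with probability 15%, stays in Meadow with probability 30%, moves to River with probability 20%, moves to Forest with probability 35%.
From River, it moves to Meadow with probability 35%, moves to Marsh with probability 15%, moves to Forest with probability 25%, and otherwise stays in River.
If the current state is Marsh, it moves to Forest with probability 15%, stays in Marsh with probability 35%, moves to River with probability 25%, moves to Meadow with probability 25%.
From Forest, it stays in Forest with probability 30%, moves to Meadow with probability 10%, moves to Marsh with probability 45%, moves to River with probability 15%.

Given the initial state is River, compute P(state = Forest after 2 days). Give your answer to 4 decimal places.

Propagate the distribution vector 2 days from River.
After 0 days: (0.0000, 1.0000, 0.0000, 0.0000)
After 1 day: (0.3500, 0.2500, 0.1500, 0.2500)
After 2 days: (0.2550, 0.2075, 0.2550, 0.2825)
P(in Forest after 2 days) = 0.2825

0.2825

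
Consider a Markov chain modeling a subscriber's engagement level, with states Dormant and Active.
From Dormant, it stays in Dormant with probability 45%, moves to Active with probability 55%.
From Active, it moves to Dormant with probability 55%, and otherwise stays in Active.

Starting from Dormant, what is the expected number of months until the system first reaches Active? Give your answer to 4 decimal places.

Let t(s) be the expected number of months to first reach Active from state s, with t(Active) = 0. Conditioning on the first month:
t(Dormant) = 1 + 0.45·t(Dormant)
Solving: t(Dormant) = 1.8182.
Expected months from Dormant to Active: 1.8182.

1.8182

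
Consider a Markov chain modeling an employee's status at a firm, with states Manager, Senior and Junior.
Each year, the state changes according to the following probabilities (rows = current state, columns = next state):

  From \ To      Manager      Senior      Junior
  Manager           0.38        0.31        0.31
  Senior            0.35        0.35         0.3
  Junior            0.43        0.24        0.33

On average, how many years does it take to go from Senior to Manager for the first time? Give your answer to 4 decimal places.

2.6685

Let t(s) be the expected number of years to first reach Manager from state s, with t(Manager) = 0. Conditioning on the first year:
t(Senior) = 1 + 0.35·t(Senior) + 0.3·t(Junior)
t(Junior) = 1 + 0.24·t(Senior) + 0.33·t(Junior)
Solving: t(Senior) = 2.6685, t(Junior) = 2.4484.
Expected years from Senior to Manager: 2.6685.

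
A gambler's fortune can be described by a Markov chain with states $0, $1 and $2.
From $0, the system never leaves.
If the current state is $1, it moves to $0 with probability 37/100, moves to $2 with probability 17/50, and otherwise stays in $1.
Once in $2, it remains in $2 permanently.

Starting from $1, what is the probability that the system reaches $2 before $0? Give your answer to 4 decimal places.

Let h(s) be the probability of absorption at $2 starting from transient state s. Then h($2) = 1 and h($0) = 0. By first-step analysis:
h($1) = 0.37·0 + 0.29·h($1) + 0.34·1
Solving: h($1) = 0.4789.
Starting from $1, the probability is 0.4789.

0.4789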